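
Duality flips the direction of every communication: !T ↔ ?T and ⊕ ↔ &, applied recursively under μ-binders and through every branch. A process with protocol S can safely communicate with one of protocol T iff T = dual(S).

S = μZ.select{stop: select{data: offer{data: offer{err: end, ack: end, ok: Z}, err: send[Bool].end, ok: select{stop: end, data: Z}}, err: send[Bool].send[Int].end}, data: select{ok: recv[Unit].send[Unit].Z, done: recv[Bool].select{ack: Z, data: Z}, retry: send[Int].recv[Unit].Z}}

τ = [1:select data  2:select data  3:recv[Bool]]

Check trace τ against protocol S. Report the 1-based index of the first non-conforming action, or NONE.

2

step 1: select data  match  state: select{ok: recv[Unit].send[Unit].μZ.…, done: recv[Bool].select{ack: μZ.…, data: μZ.…}, retry: send[Int].recv[Unit].μZ.…}
step 2: got select data, protocol expects select ok or select done or select retry  ✗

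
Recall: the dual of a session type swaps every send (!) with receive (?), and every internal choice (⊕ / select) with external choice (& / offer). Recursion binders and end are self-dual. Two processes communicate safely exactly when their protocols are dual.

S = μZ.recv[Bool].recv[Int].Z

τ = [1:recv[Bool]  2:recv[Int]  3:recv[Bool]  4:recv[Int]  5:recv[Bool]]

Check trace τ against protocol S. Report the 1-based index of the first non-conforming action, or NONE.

NONE

@1 recv[Bool]  ok  residual = recv[Int].μZ.…
@2 recv[Int]  ok  residual = μZ.…
@3 recv[Bool]  ok  residual = recv[Int].μZ.…
@4 recv[Int]  ok  residual = μZ.…
@5 recv[Bool]  ok  residual = recv[Int].μZ.…
τ conforms to S (length 5)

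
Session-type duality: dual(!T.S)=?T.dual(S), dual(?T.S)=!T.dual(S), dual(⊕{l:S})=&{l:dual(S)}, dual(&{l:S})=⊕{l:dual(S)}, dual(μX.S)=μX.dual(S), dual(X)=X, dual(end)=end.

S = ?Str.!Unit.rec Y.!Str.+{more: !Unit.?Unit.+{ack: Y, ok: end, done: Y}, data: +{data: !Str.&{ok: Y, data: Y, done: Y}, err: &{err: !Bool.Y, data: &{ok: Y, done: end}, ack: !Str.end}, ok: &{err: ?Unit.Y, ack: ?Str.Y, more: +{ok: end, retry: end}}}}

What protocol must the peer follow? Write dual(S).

?Str = !Str
  !Unit = ?Unit
    rec Y = rec Y  (rec unchanged)
      !Str = ?Str
        +{more,data} = &{more,data}  (select→offer)
          • more:
            !Unit = ?Unit
              ?Unit = !Unit
                +{ack,ok,done} = &{ack,ok,done}  (select→offer)
                  • ack:
                    dual(Y) = Y
                  • ok:
                    dual(end) = end
                  • done:
                    dual(Y) = Y
          • data:
            +{data,err,ok} = &{data,err,ok}  (select→offer)
              • data:
                !Str = ?Str
                  &{ok,data,done} = +{ok,data,done}  (&→⊕)
                    • ok:
                      dual(Y) = Y
                    • data:
                      dual(Y) = Y
                    • done:
                      dual(Y) = Y
              • err:
                &{err,data,ack} = +{err,data,ack}  (&→⊕)
                  • err:
                    !Bool = ?Bool
                      dual(Y) = Y
                  • data:
                    &{ok,done} = +{ok,done}  (&→⊕)
                      • ok:
                        dual(Y) = Y
                      • done:
                        dual(end) = end
                  • ack:
                    !Str = ?Str
                      dual(end) = end
              • ok:
                &{err,ack,more} = +{err,ack,more}  (&→⊕)
                  • err:
                    ?Unit = !Unit
                      dual(Y) = Y
                  • ack:
                    ?Str = !Str
                      dual(Y) = Y
                  • more:
                    +{ok,retry} = &{ok,retry}  (select→offer)
                      • ok:
                        dual(end) = end
                      • retry:
                        dual(end) = end

!Str.?Unit.rec Y.?Str.&{more: ?Unit.!Unit.&{ack: Y, ok: end, done: Y}, data: &{data: ?Str.+{ok: Y, data: Y, done: Y}, err: +{err: ?Bool.Y, data: +{ok: Y, done: end}, ack: ?Str.end}, ok: +{err: !Unit.Y, ack: !Str.Y, more: &{ok: end, retry: end}}}}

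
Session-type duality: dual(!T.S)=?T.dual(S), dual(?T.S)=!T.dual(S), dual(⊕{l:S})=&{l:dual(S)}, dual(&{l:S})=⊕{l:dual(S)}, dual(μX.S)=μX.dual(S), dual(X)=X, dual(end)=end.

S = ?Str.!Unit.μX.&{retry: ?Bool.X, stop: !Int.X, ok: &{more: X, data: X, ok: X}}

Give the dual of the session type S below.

?Str → !Str
  !Unit → ?Unit
    μX → μX  (binder kept)
      &{retry,stop,ok} → ⊕{retry,stop,ok}  (&→⊕)
        [retry]
          ?Bool → !Bool
            dual(X) = X
        [stop]
          !Int → ?Int
            dual(X) = X
        [ok]
          &{more,data,ok} → ⊕{more,data,ok}  (&→⊕)
            [more]
              dual(X) = X
            [data]
              dual(X) = X
            [ok]
              dual(X) = X

!Str.?Unit.μX.⊕{retry: !Bool.X, stop: ?Int.X, ok: ⊕{more: X, data: X, ok: X}}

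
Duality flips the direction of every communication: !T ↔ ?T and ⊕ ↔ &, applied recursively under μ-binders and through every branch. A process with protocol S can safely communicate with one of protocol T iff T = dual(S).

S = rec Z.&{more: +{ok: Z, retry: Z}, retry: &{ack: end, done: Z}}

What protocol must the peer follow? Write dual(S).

rec Z.+{more: &{ok: Z, retry: Z}, retry: +{ack: end, done: Z}}

rec Z ↦ rec Z  (μ self-dual)
  &{more,retry} ↦ +{more,retry}  (offer→select)
    case more:
      +{ok,retry} ↦ &{ok,retry}  (internal→external)
        case ok:
          Z ↦ Z
        case retry:
          Z ↦ Z
    case retry:
      &{ack,done} ↦ +{ack,done}  (offer→select)
        case ack:
          end ↦ end
        case done:
          Z ↦ Z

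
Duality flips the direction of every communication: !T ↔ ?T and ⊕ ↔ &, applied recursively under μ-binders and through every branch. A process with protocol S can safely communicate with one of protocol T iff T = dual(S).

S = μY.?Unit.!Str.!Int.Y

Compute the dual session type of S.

μY.!Unit.?Str.?Int.Y

μY → μY  (μ self-dual)
  ?Unit → !Unit
    !Str → ?Str
      !Int → ?Int
        dual(Y) = Y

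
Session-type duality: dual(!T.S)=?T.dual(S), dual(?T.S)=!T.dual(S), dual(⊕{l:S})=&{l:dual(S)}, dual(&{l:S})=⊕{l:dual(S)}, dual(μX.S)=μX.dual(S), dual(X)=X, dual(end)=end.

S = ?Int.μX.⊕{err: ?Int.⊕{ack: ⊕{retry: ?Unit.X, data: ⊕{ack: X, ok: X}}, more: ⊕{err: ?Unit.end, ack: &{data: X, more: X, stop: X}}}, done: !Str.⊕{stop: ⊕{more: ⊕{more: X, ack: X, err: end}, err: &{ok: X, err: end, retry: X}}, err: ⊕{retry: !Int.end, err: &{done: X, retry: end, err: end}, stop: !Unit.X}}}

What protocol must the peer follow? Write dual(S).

!Int.μX.&{err: !Int.&{ack: &{retry: !Unit.X, data: &{ack: X, ok: X}}, more: &{err: !Unit.end, ack: ⊕{data: X, more: X, stop: X}}}, done: ?Str.&{stop: &{more: &{more: X, ack: X, err: end}, err: ⊕{ok: X, err: end, retry: X}}, err: &{retry: ?Int.end, err: ⊕{done: X, retry: end, err: end}, stop: ?Unit.X}}}

?Int ↦ !Int
  μX ↦ μX  (binder kept)
    ⊕{err,done} ↦ &{err,done}  (⊕→&)
      case err:
        ?Int ↦ !Int
          ⊕{ack,more} ↦ &{ack,more}  (⊕→&)
            case ack:
              ⊕{retry,data} ↦ &{retry,data}  (⊕→&)
                case retry:
                  ?Unit ↦ !Unit
                    X ↦ X
                case data:
                  ⊕{ack,ok} ↦ &{ack,ok}  (⊕→&)
                    case ack:
                      X ↦ X
                    case ok:
                      X ↦ X
            case more:
              ⊕{err,ack} ↦ &{err,ack}  (⊕→&)
                case err:
                  ?Unit ↦ !Unit
                    end ↦ end
                case ack:
                  &{data,more,stop} ↦ ⊕{data,more,stop}  (external→internal)
                    case data:
                      X ↦ X
                    case more:
                      X ↦ X
                    case stop:
                      X ↦ X
      case done:
        !Str ↦ ?Str
          ⊕{stop,err} ↦ &{stop,err}  (⊕→&)
            case stop:
              ⊕{more,err} ↦ &{more,err}  (⊕→&)
                case more:
                  ⊕{more,ack,err} ↦ &{more,ack,err}  (⊕→&)
                    case more:
                      X ↦ X
                    case ack:
                      X ↦ X
                    case err:
                      end ↦ end
                case err:
                  &{ok,err,retry} ↦ ⊕{ok,err,retry}  (external→internal)
                    case ok:
                      X ↦ X
                    case err:
                      end ↦ end
                    case retry:
                      X ↦ X
            case err:
              ⊕{retry,err,stop} ↦ &{retry,err,stop}  (⊕→&)
                case retry:
                  !Int ↦ ?Int
                    end ↦ end
                case err:
                  &{done,retry,err} ↦ ⊕{done,retry,err}  (external→internal)
                    case done:
                      X ↦ X
                    case retry:
                      end ↦ end
                    case err:
                      end ↦ end
                case stop:
                  !Unit ↦ ?Unit
                    X ↦ X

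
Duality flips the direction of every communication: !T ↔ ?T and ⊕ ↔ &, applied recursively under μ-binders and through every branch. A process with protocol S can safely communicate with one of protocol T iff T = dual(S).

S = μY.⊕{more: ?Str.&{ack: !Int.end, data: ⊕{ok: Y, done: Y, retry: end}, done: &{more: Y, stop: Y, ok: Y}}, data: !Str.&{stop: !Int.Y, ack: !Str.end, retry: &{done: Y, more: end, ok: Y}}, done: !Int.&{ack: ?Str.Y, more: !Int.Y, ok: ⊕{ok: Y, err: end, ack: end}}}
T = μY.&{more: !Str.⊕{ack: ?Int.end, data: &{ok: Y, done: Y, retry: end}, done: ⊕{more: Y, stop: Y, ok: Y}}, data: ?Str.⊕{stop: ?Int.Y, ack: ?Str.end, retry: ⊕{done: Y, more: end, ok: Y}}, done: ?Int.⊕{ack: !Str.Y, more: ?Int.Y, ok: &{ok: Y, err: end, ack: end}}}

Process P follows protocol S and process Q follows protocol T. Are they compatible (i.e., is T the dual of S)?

YES

μY vs μY  ✓ (rec unchanged)
  ⊕{more,data,done} vs &{more,data,done}  ✓ labels match
    [more]
      ?Str vs !Str  ✓
        &{ack,data,done} vs ⊕{ack,data,done}  ✓ labels match
          [ack]
            !Int vs ?Int  ✓
              end vs end  ✓
          [data]
            ⊕{ok,done,retry} vs &{ok,done,retry}  ✓ labels match
              [ok]
                Y vs Y  ✓
              [done]
                Y vs Y  ✓
              [retry]
                end vs end  ✓
          [done]
            &{more,stop,ok} vs ⊕{more,stop,ok}  ✓ labels match
              [more]
                Y vs Y  ✓
              [stop]
                Y vs Y  ✓
              [ok]
                Y vs Y  ✓
    [data]
      !Str vs ?Str  ✓
        &{stop,ack,retry} vs ⊕{stop,ack,retry}  ✓ labels match
          [stop]
            !Int vs ?Int  ✓
              Y vs Y  ✓
          [ack]
            !Str vs ?Str  ✓
              end vs end  ✓
          [retry]
            &{done,more,ok} vs ⊕{done,more,ok}  ✓ labels match
              [done]
                Y vs Y  ✓
              [more]
                end vs end  ✓
              [ok]
                Y vs Y  ✓
    [done]
      !Int vs ?Int  ✓
        &{ack,more,ok} vs ⊕{ack,more,ok}  ✓ labels match
          [ack]
            ?Str vs !Str  ✓
              Y vs Y  ✓
          [more]
            !Int vs ?Int  ✓
              Y vs Y  ✓
          [ok]
            ⊕{ok,err,ack} vs &{ok,err,ack}  ✓ labels match
              [ok]
                Y vs Y  ✓
              [err]
                end vs end  ✓
              [ack]
                end vs end  ✓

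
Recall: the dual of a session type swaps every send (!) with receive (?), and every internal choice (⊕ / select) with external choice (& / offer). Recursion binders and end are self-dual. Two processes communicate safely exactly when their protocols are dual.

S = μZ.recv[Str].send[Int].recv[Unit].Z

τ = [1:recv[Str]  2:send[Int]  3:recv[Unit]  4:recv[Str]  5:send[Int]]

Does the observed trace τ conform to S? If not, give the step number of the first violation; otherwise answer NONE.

NONE

[1] recv[Str]  ✓  residual = send[Int].recv[Unit].μZ.…
[2] send[Int]  ✓  residual = recv[Unit].μZ.…
[3] recv[Unit]  ✓  residual = μZ.…
[4] recv[Str]  ✓  residual = send[Int].recv[Unit].μZ.…
[5] send[Int]  ✓  residual = recv[Unit].μZ.…
trace exhausted — no violation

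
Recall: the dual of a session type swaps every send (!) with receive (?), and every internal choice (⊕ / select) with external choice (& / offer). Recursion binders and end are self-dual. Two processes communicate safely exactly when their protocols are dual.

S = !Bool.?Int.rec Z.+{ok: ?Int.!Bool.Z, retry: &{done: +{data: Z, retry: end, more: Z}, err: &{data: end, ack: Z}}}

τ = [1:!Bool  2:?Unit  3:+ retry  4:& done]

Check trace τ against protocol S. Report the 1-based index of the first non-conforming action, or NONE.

[1] !Bool  match  residual = ?Int.rec Z.…
[2] got ?Unit, protocol expects ?Int  ✗

2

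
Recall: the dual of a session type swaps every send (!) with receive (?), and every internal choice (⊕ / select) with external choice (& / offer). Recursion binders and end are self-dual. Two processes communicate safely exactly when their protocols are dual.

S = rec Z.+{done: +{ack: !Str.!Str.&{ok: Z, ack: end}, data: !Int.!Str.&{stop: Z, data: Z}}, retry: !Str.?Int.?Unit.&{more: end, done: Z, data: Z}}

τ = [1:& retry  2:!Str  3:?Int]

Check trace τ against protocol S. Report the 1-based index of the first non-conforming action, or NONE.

step 1: got & retry, protocol expects + done or + retry  ✗

1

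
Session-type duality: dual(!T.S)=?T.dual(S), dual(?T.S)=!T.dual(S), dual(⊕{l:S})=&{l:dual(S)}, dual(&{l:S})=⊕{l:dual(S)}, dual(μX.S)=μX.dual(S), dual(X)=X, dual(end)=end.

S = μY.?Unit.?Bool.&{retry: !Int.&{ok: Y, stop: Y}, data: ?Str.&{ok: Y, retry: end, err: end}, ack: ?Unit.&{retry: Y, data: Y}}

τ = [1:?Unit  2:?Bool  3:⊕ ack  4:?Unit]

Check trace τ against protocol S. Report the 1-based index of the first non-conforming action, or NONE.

step 1: ?Unit  match  residual = ?Bool.&{retry: !Int.&{ok: μY.…, stop: μY.…}, data: ?Str.&{ok: μY.…, retry: end, err: end}, ack: ?Unit.&{retry: μY.…, data: μY.…}}
step 2: ?Bool  match  residual = &{retry: !Int.&{ok: μY.…, stop: μY.…}, data: ?Str.&{ok: μY.…, retry: end, err: end}, ack: ?Unit.&{retry: μY.…, data: μY.…}}
step 3: got ⊕ ack, protocol expects & retry or & data or & ack  ✗

3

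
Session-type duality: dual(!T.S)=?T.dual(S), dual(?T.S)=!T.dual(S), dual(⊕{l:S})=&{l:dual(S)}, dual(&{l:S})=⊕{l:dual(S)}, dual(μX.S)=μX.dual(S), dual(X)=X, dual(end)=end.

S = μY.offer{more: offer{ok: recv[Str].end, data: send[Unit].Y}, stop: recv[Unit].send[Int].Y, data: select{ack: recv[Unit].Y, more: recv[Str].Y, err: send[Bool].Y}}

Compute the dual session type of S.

μY.select{more: select{ok: send[Str].end, data: recv[Unit].Y}, stop: send[Unit].recv[Int].Y, data: offer{ack: send[Unit].Y, more: send[Str].Y, err: recv[Bool].Y}}

μY ↦ μY  (μ self-dual)
  offer{more,stop,data} ↦ select{more,stop,data}  (&→⊕)
    • more:
      offer{ok,data} ↦ select{ok,data}  (&→⊕)
        • ok:
          recv[Str] ↦ send[Str]
            end ↦ end
        • data:
          send[Unit] ↦ recv[Unit]
            Y ↦ Y
    • stop:
      recv[Unit] ↦ send[Unit]
        send[Int] ↦ recv[Int]
          Y ↦ Y
    • data:
      select{ack,more,err} ↦ offer{ack,more,err}  (select→offer)
        • ack:
          recv[Unit] ↦ send[Unit]
            Y ↦ Y
        • more:
          recv[Str] ↦ send[Str]
            Y ↦ Y
        • err:
          send[Bool] ↦ recv[Bool]
            Y ↦ Y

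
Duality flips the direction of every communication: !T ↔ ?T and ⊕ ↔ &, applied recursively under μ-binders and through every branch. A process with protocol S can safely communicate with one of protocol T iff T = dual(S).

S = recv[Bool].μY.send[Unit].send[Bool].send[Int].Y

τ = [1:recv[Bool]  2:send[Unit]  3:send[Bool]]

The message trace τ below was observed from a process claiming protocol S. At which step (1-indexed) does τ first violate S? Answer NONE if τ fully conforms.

[1] recv[Bool]  ✓  cont: μY.…
[2] send[Unit]  ✓  cont: send[Bool].send[Int].μY.…
[3] send[Bool]  ✓  cont: send[Int].μY.…
all 3 steps conform

NONE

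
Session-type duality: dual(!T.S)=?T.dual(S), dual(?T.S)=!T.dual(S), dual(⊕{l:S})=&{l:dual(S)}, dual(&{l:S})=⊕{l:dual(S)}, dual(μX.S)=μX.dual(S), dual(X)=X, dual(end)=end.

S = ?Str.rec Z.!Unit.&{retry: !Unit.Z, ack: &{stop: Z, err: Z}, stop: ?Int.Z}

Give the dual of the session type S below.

?Str = !Str
  rec Z = rec Z  (binder kept)
    !Unit = ?Unit
      &{retry,ack,stop} = +{retry,ack,stop}  (offer→select)
        • retry:
          !Unit = ?Unit
            Z self-dual
        • ack:
          &{stop,err} = +{stop,err}  (offer→select)
            • stop:
              Z self-dual
            • err:
              Z self-dual
        • stop:
          ?Int = !Int
            Z self-dual

!Str.rec Z.?Unit.+{retry: ?Unit.Z, ack: +{stop: Z, err: Z}, stop: !Int.Z}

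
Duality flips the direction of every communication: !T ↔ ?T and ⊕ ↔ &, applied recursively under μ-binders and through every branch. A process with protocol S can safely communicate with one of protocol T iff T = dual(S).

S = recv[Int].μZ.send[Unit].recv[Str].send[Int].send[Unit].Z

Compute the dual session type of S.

recv[Int] ↦ send[Int]
  μZ ↦ μZ  (binder kept)
    send[Unit] ↦ recv[Unit]
      recv[Str] ↦ send[Str]
        send[Int] ↦ recv[Int]
          send[Unit] ↦ recv[Unit]
            dual(Z) = Z

send[Int].μZ.recv[Unit].send[Str].recv[Int].recv[Unit].Z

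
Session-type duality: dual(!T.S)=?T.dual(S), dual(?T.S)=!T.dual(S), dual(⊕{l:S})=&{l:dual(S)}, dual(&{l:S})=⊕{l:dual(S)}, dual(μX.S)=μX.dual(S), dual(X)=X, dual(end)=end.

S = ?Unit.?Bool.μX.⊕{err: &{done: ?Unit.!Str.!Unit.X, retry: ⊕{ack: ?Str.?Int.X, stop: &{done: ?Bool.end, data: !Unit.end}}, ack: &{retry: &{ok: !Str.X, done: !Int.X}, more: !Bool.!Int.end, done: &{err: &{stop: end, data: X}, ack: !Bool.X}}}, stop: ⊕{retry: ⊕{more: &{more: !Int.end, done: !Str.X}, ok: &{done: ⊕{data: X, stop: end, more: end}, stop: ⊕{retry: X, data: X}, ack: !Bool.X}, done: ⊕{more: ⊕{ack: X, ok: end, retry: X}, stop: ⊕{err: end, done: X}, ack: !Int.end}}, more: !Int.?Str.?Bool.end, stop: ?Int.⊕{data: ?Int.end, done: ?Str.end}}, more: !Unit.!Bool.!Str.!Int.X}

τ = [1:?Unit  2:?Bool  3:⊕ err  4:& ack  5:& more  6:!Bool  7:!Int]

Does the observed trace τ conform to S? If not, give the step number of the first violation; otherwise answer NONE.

step 1: ?Unit  ✓  state: ?Bool.μX.…
step 2: ?Bool  ✓  state: μX.…
step 3: ⊕ err  ✓  state: &{done: ?Unit.!Str.!Unit.μX.…, retry: ⊕{ack: ?Str.?Int.μX.…, stop: &{done: ?Bool.end, data: !Unit.end}}, ack: &{retry: &{ok: !Str.μX.…, done: !Int.μX.…}, more: !Bool.!Int.end, done: &{err: &{stop: end, data: μX.…}, ack: !Bool.μX.…}}}
step 4: & ack  ✓  state: &{retry: &{ok: !Str.μX.…, done: !Int.μX.…}, more: !Bool.!Int.end, done: &{err: &{stop: end, data: μX.…}, ack: !Bool.μX.…}}
step 5: & more  ✓  state: !Bool.!Int.end
step 6: !Bool  ✓  state: !Int.end
step 7: !Int  ✓  state: end
all 7 steps conform

NONE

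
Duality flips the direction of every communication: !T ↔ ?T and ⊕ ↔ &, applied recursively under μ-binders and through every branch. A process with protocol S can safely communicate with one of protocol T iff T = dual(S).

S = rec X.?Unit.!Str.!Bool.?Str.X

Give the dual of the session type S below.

rec X.!Unit.?Str.?Bool.!Str.X

rec X → rec X  (rec unchanged)
  ?Unit → !Unit
    !Str → ?Str
      !Bool → ?Bool
        ?Str → !Str
          dual(X) = X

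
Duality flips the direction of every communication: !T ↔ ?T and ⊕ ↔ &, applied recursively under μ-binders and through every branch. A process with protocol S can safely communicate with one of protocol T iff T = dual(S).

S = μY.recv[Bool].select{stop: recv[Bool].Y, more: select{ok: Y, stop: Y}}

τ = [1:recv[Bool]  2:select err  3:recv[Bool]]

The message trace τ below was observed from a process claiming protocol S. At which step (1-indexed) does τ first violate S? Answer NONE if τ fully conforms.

step 1: recv[Bool]  ok  state: select{stop: recv[Bool].μY.…, more: select{ok: μY.…, stop: μY.…}}
step 2: got select err, protocol expects select stop or select more  ✗

2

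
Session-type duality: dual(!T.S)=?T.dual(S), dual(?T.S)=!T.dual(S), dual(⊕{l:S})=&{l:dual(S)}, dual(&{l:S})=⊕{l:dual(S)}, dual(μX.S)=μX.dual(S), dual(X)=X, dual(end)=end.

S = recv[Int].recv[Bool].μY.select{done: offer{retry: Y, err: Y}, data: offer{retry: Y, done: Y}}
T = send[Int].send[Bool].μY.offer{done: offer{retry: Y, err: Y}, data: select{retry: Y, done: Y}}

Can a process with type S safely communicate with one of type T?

NO

recv[Int] vs send[Int]  ok
  recv[Bool] vs send[Bool]  ok
    μY vs μY  ok (μ self-dual)
      select{done,data} vs offer{done,data}  ok label sets agree
        case done:
          offer{retry,err} vs offer{retry,err}  ✗ choice polarity not flipped — not dual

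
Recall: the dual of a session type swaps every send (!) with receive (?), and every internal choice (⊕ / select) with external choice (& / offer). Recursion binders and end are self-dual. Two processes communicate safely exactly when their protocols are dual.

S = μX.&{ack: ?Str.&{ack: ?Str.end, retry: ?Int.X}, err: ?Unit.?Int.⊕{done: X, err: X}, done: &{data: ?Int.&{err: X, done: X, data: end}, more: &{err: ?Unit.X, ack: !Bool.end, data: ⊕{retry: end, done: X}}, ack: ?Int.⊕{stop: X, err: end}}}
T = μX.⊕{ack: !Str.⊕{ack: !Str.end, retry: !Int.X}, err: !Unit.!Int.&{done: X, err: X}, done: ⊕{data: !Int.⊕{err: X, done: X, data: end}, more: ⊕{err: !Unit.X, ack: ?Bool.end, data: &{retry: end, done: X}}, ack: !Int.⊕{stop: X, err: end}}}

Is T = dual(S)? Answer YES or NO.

NO

μX | μX  ✓ (μ self-dual)
  &{ack,err,done} | ⊕{ack,err,done}  ✓ label sets agree
    case ack:
      ?Str | !Str  ✓
        &{ack,retry} | ⊕{ack,retry}  ✓ label sets agree
          case ack:
            ?Str | !Str  ✓
              end | end  ✓
          case retry:
            ?Int | !Int  ✓
              X | X  ✓
    case err:
      ?Unit | !Unit  ✓
        ?Int | !Int  ✓
          ⊕{done,err} | &{done,err}  ✓ label sets agree
            case done:
              X | X  ✓
            case err:
              X | X  ✓
    case done:
      &{data,more,ack} | ⊕{data,more,ack}  ✓ label sets agree
        case data:
          ?Int | !Int  ✓
            &{err,done,data} | ⊕{err,done,data}  ✓ label sets agree
              case err:
                X | X  ✓
              case done:
                X | X  ✓
              case data:
                end | end  ✓
        case more:
          &{err,ack,data} | ⊕{err,ack,data}  ✓ label sets agree
            case err:
              ?Unit | !Unit  ✓
                X | X  ✓
            case ack:
              !Bool | ?Bool  ✓
                end | end  ✓
            case data:
              ⊕{retry,done} | &{retry,done}  ✓ label sets agree
                case retry:
                  end | end  ✓
                case done:
                  X | X  ✓
        case ack:
          ?Int | !Int  ✓
            ⊕{stop,err} | ⊕{stop,err}  ✗ choice polarity not flipped — not dual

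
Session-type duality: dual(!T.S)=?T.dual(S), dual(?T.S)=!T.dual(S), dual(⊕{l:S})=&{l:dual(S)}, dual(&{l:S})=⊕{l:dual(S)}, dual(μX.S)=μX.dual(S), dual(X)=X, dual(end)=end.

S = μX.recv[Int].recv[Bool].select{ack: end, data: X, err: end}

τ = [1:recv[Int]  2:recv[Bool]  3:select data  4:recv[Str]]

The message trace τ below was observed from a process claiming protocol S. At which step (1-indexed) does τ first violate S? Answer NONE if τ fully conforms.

4

step 1: recv[Int]  ✓  now at recv[Bool].select{ack: end, data: μX.…, err: end}
step 2: recv[Bool]  ✓  now at select{ack: end, data: μX.…, err: end}
step 3: select data  ✓  now at μX.…
step 4: got recv[Str], protocol expects recv[Int]  ✗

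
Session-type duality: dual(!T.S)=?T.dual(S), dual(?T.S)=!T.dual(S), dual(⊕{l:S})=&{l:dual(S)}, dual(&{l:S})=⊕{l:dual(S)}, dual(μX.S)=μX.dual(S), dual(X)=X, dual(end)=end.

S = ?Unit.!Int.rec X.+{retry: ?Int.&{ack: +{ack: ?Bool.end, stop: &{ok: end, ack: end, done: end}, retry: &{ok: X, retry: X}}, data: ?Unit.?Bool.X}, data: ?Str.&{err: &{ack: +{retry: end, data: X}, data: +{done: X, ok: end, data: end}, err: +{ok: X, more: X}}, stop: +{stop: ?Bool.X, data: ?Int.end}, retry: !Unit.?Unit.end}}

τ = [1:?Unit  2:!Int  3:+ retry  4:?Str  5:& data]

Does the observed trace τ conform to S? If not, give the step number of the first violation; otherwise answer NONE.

[1] ?Unit  ✓  now at !Int.rec X.…
[2] !Int  ✓  now at rec X.…
[3] + retry  ✓  now at ?Int.&{ack: +{ack: ?Bool.end, stop: &{ok: end, ack: end, done: end}, retry: &{ok: rec X.…, retry: rec X.…}}, data: ?Unit.?Bool.rec X.…}
[4] got ?Str, protocol expects ?Int  ✗

4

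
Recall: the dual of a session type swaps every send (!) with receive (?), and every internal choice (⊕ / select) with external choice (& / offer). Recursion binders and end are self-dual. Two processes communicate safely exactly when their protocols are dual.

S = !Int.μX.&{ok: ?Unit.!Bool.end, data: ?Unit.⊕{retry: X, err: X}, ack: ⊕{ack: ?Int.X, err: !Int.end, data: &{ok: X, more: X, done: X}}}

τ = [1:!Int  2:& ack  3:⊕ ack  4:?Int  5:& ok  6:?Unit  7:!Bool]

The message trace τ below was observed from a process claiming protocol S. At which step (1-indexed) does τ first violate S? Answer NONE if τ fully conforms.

@1 !Int  ok  now at μX.…
@2 & ack  ok  now at ⊕{ack: ?Int.μX.…, err: !Int.end, data: &{ok: μX.…, more: μX.…, done: μX.…}}
@3 ⊕ ack  ok  now at ?Int.μX.…
@4 ?Int  ok  now at μX.…
@5 & ok  ok  now at ?Unit.!Bool.end
@6 ?Unit  ok  now at !Bool.end
@7 !Bool  ok  now at end
trace exhausted — no violation

NONE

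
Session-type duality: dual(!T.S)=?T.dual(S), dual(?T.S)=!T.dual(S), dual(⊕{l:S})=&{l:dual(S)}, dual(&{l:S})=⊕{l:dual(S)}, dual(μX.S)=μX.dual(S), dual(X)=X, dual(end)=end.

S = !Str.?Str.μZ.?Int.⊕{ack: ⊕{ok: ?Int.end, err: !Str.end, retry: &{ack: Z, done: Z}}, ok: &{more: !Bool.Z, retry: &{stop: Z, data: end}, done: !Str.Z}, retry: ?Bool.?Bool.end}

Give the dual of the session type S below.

!Str ↦ ?Str
  ?Str ↦ !Str
    μZ ↦ μZ  (rec unchanged)
      ?Int ↦ !Int
        ⊕{ack,ok,retry} ↦ &{ack,ok,retry}  (internal→external)
          [ack]
            ⊕{ok,err,retry} ↦ &{ok,err,retry}  (internal→external)
              [ok]
                ?Int ↦ !Int
                  end self-dual
              [err]
                !Str ↦ ?Str
                  end self-dual
              [retry]
                &{ack,done} ↦ ⊕{ack,done}  (external→internal)
                  [ack]
                    Z self-dual
                  [done]
                    Z self-dual
          [ok]
            &{more,retry,done} ↦ ⊕{more,retry,done}  (external→internal)
              [more]
                !Bool ↦ ?Bool
                  Z self-dual
              [retry]
                &{stop,data} ↦ ⊕{stop,data}  (external→internal)
                  [stop]
                    Z self-dual
                  [data]
                    end self-dual
              [done]
                !Str ↦ ?Str
                  Z self-dual
          [retry]
            ?Bool ↦ !Bool
              ?Bool ↦ !Bool
                end self-dual

?Str.!Str.μZ.!Int.&{ack: &{ok: !Int.end, err: ?Str.end, retry: ⊕{ack: Z, done: Z}}, ok: ⊕{more: ?Bool.Z, retry: ⊕{stop: Z, data: end}, done: ?Str.Z}, retry: !Bool.!Bool.end}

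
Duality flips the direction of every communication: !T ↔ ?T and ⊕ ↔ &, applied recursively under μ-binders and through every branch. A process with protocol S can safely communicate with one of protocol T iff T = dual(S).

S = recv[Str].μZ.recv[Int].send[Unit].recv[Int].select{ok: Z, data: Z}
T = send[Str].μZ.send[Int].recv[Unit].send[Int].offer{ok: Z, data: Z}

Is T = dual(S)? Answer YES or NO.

YES

recv[Str] ‖ send[Str]  ✓
  μZ ‖ μZ  ✓ (μ self-dual)
    recv[Int] ‖ send[Int]  ✓
      send[Unit] ‖ recv[Unit]  ✓
        recv[Int] ‖ send[Int]  ✓
          select{ok,data} ‖ offer{ok,data}  ✓ same labels
            • ok:
              Z ‖ Z  ✓
            • data:
              Z ‖ Z  ✓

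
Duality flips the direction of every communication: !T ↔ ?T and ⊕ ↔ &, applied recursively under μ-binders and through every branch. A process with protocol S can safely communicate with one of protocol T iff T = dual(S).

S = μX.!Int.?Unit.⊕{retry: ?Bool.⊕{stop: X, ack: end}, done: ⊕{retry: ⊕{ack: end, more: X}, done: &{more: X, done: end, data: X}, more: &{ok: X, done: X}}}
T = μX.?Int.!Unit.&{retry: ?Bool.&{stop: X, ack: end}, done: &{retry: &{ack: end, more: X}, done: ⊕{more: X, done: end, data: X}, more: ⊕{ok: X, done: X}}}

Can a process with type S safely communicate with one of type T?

NO

μX ‖ μX  ✓ (μ self-dual)
  !Int ‖ ?Int  ✓
    ?Unit ‖ !Unit  ✓
      ⊕{retry,done} ‖ &{retry,done}  ✓ label sets agree
        case retry:
          ?Bool ‖ ?Bool  ✗ same direction on both sides — not dual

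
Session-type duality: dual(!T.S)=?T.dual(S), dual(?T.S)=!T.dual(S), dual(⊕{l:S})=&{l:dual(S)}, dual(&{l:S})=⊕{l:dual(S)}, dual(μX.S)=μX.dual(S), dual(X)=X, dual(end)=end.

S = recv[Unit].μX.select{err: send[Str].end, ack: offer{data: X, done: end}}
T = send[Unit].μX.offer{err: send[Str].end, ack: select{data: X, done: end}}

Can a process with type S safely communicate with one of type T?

NO

recv[Unit] | send[Unit]  ok
  μX | μX  ok (rec unchanged)
    select{err,ack} | offer{err,ack}  ok label sets agree
      [err]
        send[Str] | send[Str]  ✗ same direction on both sides — not dual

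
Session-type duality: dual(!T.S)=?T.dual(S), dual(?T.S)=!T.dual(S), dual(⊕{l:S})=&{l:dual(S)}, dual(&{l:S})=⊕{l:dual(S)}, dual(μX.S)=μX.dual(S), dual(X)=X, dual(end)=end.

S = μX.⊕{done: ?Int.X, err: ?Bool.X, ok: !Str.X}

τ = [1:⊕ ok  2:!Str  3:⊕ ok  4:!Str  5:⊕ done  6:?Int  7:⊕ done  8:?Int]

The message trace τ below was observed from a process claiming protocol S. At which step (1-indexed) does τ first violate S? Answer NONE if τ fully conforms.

[1] ⊕ ok  ok  now at !Str.μX.…
[2] !Str  ok  now at μX.…
[3] ⊕ ok  ok  now at !Str.μX.…
[4] !Str  ok  now at μX.…
[5] ⊕ done  ok  now at ?Int.μX.…
[6] ?Int  ok  now at μX.…
[7] ⊕ done  ok  now at ?Int.μX.…
[8] ?Int  ok  now at μX.…
all 8 steps conform

NONE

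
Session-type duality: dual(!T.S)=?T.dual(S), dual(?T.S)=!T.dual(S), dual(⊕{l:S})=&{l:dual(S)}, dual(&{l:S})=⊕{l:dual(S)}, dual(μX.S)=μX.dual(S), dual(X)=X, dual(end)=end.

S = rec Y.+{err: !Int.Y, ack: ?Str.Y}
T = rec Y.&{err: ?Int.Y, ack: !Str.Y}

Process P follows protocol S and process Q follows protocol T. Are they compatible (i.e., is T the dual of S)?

YES

rec Y | rec Y  ok (μ self-dual)
  +{err,ack} | &{err,ack}  ok label sets agree
    case err:
      !Int | ?Int  ok
        Y | Y  ok
    case ack:
      ?Str | !Str  ok
        Y | Y  ok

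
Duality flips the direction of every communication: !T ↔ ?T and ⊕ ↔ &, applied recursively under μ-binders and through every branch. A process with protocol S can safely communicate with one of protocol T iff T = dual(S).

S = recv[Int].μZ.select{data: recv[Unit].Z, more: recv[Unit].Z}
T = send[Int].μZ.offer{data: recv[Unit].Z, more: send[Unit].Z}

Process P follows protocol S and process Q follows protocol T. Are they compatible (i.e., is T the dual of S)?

recv[Int] ‖ send[Int]  ok
  μZ ‖ μZ  ok (μ self-dual)
    select{data,more} ‖ offer{data,more}  ok same labels
      case data:
        recv[Unit] ‖ recv[Unit]  ✗ same direction on both sides — not dual

NO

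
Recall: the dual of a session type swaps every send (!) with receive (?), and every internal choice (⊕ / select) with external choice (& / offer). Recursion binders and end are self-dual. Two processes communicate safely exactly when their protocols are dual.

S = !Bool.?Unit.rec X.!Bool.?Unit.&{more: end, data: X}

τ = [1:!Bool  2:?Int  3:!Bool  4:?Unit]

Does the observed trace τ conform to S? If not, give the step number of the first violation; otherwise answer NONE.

[1] !Bool  match  state: ?Unit.rec X.…
[2] got ?Int, protocol expects ?Unit  ✗

2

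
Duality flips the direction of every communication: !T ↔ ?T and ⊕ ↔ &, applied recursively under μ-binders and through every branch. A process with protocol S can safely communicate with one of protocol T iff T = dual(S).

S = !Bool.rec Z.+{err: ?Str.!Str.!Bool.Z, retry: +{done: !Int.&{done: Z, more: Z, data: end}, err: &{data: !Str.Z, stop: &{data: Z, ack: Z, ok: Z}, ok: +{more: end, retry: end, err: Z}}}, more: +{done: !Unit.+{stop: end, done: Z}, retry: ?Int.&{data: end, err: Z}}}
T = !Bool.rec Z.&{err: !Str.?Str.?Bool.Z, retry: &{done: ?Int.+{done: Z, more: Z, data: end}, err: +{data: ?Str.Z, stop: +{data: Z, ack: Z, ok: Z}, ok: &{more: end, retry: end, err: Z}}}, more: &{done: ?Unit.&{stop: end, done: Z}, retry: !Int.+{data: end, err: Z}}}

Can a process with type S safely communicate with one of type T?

NO

!Bool | !Bool  ✗ same direction on both sides — not dual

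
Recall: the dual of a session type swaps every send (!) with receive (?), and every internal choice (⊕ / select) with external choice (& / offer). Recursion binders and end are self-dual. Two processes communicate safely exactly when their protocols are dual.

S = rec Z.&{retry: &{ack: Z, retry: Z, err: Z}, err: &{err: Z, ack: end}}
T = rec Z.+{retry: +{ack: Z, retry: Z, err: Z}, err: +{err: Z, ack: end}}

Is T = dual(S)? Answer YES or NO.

rec Z | rec Z  match (μ self-dual)
  &{retry,err} | +{retry,err}  match labels match
    case retry:
      &{ack,retry,err} | +{ack,retry,err}  match labels match
        case ack:
          Z | Z  match
        case retry:
          Z | Z  match
        case err:
          Z | Z  match
    case err:
      &{err,ack} | +{err,ack}  match labels match
        case err:
          Z | Z  match
        case ack:
          end | end  match

YES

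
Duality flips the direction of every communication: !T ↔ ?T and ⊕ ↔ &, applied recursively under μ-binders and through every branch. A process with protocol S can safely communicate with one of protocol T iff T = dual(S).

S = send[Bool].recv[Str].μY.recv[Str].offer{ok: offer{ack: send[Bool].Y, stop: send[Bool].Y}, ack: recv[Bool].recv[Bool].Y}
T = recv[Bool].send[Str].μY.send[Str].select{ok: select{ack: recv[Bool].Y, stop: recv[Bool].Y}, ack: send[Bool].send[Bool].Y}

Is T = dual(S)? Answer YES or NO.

send[Bool] ‖ recv[Bool]  match
  recv[Str] ‖ send[Str]  match
    μY ‖ μY  match (binder kept)
      recv[Str] ‖ send[Str]  match
        offer{ok,ack} ‖ select{ok,ack}  match label sets agree
          • ok:
            offer{ack,stop} ‖ select{ack,stop}  match label sets agree
              • ack:
                send[Bool] ‖ recv[Bool]  match
                  Y ‖ Y  match
              • stop:
                send[Bool] ‖ recv[Bool]  match
                  Y ‖ Y  match
          • ack:
            recv[Bool] ‖ send[Bool]  match
              recv[Bool] ‖ send[Bool]  match
                Y ‖ Y  match

YES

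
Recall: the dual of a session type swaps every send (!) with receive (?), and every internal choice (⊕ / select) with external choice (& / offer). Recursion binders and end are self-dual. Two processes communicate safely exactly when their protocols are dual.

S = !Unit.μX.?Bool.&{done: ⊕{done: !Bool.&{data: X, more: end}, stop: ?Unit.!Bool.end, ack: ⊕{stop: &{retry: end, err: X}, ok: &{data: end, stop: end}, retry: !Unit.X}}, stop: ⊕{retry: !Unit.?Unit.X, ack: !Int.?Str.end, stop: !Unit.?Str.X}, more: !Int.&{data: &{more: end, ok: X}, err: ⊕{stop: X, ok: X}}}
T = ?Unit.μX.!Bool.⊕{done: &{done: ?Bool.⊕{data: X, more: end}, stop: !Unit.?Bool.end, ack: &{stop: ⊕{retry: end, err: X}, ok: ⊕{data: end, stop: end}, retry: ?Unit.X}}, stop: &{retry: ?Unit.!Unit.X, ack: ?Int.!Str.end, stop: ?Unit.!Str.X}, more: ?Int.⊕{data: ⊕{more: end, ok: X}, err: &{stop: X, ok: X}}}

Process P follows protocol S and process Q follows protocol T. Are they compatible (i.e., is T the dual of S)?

YES

!Unit | ?Unit  ✓
  μX | μX  ✓ (rec unchanged)
    ?Bool | !Bool  ✓
      &{done,stop,more} | ⊕{done,stop,more}  ✓ same labels
        • done:
          ⊕{done,stop,ack} | &{done,stop,ack}  ✓ same labels
            • done:
              !Bool | ?Bool  ✓
                &{data,more} | ⊕{data,more}  ✓ same labels
                  • data:
                    X | X  ✓
                  • more:
                    end | end  ✓
            • stop:
              ?Unit | !Unit  ✓
                !Bool | ?Bool  ✓
                  end | end  ✓
            • ack:
              ⊕{stop,ok,retry} | &{stop,ok,retry}  ✓ same labels
                • stop:
                  &{retry,err} | ⊕{retry,err}  ✓ same labels
                    • retry:
                      end | end  ✓
                    • err:
                      X | X  ✓
                • ok:
                  &{data,stop} | ⊕{data,stop}  ✓ same labels
                    • data:
                      end | end  ✓
                    • stop:
                      end | end  ✓
                • retry:
                  !Unit | ?Unit  ✓
                    X | X  ✓
        • stop:
          ⊕{retry,ack,stop} | &{retry,ack,stop}  ✓ same labels
            • retry:
              !Unit | ?Unit  ✓
                ?Unit | !Unit  ✓
                  X | X  ✓
            • ack:
              !Int | ?Int  ✓
                ?Str | !Str  ✓
                  end | end  ✓
            • stop:
              !Unit | ?Unit  ✓
                ?Str | !Str  ✓
                  X | X  ✓
        • more:
          !Int | ?Int  ✓
            &{data,err} | ⊕{data,err}  ✓ same labels
              • data:
                &{more,ok} | ⊕{more,ok}  ✓ same labels
                  • more:
                    end | end  ✓
                  • ok:
                    X | X  ✓
              • err:
                ⊕{stop,ok} | &{stop,ok}  ✓ same labels
                  • stop:
                    X | X  ✓
                  • ok:
                    X | X  ✓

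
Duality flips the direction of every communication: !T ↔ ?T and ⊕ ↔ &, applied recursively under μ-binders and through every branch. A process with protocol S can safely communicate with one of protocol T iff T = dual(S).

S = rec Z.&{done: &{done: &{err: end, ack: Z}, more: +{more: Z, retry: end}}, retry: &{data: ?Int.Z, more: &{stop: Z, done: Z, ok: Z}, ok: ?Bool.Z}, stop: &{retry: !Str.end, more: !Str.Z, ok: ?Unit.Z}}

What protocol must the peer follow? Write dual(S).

rec Z.+{done: +{done: +{err: end, ack: Z}, more: &{more: Z, retry: end}}, retry: +{data: !Int.Z, more: +{stop: Z, done: Z, ok: Z}, ok: !Bool.Z}, stop: +{retry: ?Str.end, more: ?Str.Z, ok: !Unit.Z}}

rec Z → rec Z  (rec unchanged)
  &{done,retry,stop} → +{done,retry,stop}  (&→⊕)
    case done:
      &{done,more} → +{done,more}  (&→⊕)
        case done:
          &{err,ack} → +{err,ack}  (&→⊕)
            case err:
              end self-dual
            case ack:
              Z self-dual
        case more:
          +{more,retry} → &{more,retry}  (⊕→&)
            case more:
              Z self-dual
            case retry:
              end self-dual
    case retry:
      &{data,more,ok} → +{data,more,ok}  (&→⊕)
        case data:
          ?Int → !Int
            Z self-dual
        case more:
          &{stop,done,ok} → +{stop,done,ok}  (&→⊕)
            case stop:
              Z self-dual
            case done:
              Z self-dual
            case ok:
              Z self-dual
        case ok:
          ?Bool → !Bool
            Z self-dual
    case stop:
      &{retry,more,ok} → +{retry,more,ok}  (&→⊕)
        case retry:
          !Str → ?Str
            end self-dual
        case more:
          !Str → ?Str
            Z self-dual
        case ok:
          ?Unit → !Unit
            Z self-dual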